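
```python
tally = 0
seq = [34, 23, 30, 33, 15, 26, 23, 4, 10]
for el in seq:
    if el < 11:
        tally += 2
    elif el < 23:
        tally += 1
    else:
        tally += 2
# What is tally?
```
Trace:
  tally=0
  tally=2, el=34
  tally=4, el=23
  tally=6, el=30
  tally=8, el=33
  tally=9, el=15
  tally=11, el=26
  tally=13, el=23
  tally=15, el=4
  tally=17, el=10

Final answer: 17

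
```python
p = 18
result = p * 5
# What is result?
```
Trace:
  p=18
  p=18, result=90

Final answer: 90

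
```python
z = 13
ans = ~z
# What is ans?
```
Trace:
  z=13
  z=13, ans=-14

Final answer: -14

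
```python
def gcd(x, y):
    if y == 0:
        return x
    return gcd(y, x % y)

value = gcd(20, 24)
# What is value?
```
Call trace:
gcd(x=20, y=24)
  gcd(x=24, y=20)
    gcd(x=20, y=4)
      gcd(x=4, y=0)
      -> return 4
    -> return 4
  -> return 4
-> return 4

Final answer: 4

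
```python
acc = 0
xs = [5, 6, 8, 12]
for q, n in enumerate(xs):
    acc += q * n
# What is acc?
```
Trace:
  acc=0
  acc=0, q=0, n=5
  acc=6, q=1, n=6
  acc=22, q=2, n=8
  acc=58, q=3, n=12

Final answer: 58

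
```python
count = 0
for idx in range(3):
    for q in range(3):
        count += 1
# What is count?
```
Trace:
  count=0
  count=1, idx=0, q=0
  count=2, idx=0, q=1
  count=3, idx=0, q=2
  count=4, idx=1, q=0
  count=5, idx=1, q=1
  count=6, idx=1, q=2
  count=7, idx=2, q=0
  count=8, idx=2, q=1
  count=9, idx=2, q=2

Final answer: 9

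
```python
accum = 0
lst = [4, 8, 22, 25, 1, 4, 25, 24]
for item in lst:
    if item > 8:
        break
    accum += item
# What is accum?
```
Trace:
  accum=0
  accum=4, item=4
  accum=12, item=8
  accum=12, item=22

Final answer: 12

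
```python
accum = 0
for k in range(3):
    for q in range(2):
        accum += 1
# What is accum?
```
Trace:
  accum=0
  accum=1, k=0, q=0
  accum=2, k=0, q=1
  accum=3, k=1, q=0
  accum=4, k=1, q=1
  accum=5, k=2, q=0
  accum=6, k=2, q=1

Final answer: 6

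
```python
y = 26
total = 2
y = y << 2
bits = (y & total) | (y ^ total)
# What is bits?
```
Trace:
  y=26
  y=26, total=2
  y=104, total=2
  y=104, total=2, bits=106

Final answer: 106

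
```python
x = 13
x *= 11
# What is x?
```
Trace:
  x=13
  x=143

Final answer: 143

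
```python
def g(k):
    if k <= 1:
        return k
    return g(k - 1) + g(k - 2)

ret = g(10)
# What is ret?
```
Call trace (a repeated sub-call is expanded the first time; later identical calls just restate its return value):
g(k=10)
  g(k=9)
    g(k=8)
      g(k=7)
        g(k=6)
          g(k=5)
            g(k=4)
              g(k=3)
                g(k=2)
                  g(k=1)
                  -> return 1
                  g(k=0)
                  -> return 0
                -> return 1
                g(k=1)
                -> return 1
              -> return 2
              g(k=2) -> return 1  (same call as traced above)
            -> return 3
            g(k=3) -> return 2  (same call as traced above)
          -> return 5
          g(k=4) -> return 3  (same call as traced above)
        -> return 8
        g(k=5) -> return 5  (same call as traced above)
      -> return 13
      g(k=6) -> return 8  (same call as traced above)
    -> return 21
    g(k=7) -> return 13  (same call as traced above)
  -> return 34
  g(k=8) -> return 21  (same call as traced above)
-> return 55

Final answer: 55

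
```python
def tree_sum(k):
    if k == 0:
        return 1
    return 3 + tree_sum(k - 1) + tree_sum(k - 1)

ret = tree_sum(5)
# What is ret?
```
Call trace (a repeated sub-call is expanded the first time; later identical calls just restate its return value):
tree_sum(k=5)
  tree_sum(k=4)
    tree_sum(k=3)
      tree_sum(k=2)
        tree_sum(k=1)
          tree_sum(k=0)
          -> return 1
          tree_sum(k=0)
          -> return 1
        -> return 5
        tree_sum(k=1) -> return 5  (same call as traced above)
      -> return 13
      tree_sum(k=2) -> return 13  (same call as traced above)
    -> return 29
    tree_sum(k=3) -> return 29  (same call as traced above)
  -> return 61
  tree_sum(k=4) -> return 61  (same call as traced above)
-> return 125

Final answer: 125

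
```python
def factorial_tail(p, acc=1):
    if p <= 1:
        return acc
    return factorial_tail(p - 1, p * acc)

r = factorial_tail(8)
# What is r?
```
Call trace:
factorial_tail(p=8, acc=1)
  factorial_tail(p=7, acc=8)
    factorial_tail(p=6, acc=56)
      factorial_tail(p=5, acc=336)
        factorial_tail(p=4, acc=1680)
          factorial_tail(p=3, acc=6720)
            factorial_tail(p=2, acc=20160)
              factorial_tail(p=1, acc=40320)
              -> return 40320
            -> return 40320
          -> return 40320
        -> return 40320
      -> return 40320
    -> return 40320
  -> return 40320
-> return 40320

Final answer: 40320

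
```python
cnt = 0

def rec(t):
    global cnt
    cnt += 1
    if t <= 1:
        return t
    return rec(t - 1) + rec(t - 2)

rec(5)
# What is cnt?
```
Call trace (a repeated sub-call is expanded the first time; later identical calls just restate its return value):
rec(t=5)
  rec(t=4)
    rec(t=3)
      rec(t=2)
        rec(t=1)
        -> return 1
        rec(t=0)
        -> return 0
      -> return 1
      rec(t=1)
      -> return 1
    -> return 2
    rec(t=2) -> return 1  (same call as traced above)
  -> return 3
  rec(t=3) -> return 2  (same call as traced above)
-> return 5

cnt is incremented once per call, so count the calls in each subtree. Let C(t) = number of calls made by rec(t).
C(0) = C(1) = 1 (base case, no recursion); C(t) = 1 + C(t - 1) + C(t - 2) otherwise.
C(2) = 1 + C(1) + C(0) = 1 + 1 + 1 = 3
C(3) = 1 + C(2) + C(1) = 1 + 3 + 1 = 5
C(4) = 1 + C(3) + C(2) = 1 + 5 + 3 = 9
C(5) = 1 + C(4) + C(3) = 1 + 9 + 5 = 15
cnt = C(5) = 15

Final answer: 15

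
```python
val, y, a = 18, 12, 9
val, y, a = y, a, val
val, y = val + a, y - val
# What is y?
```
Trace:
  val=18, y=12, a=9
  val=12, y=9, a=18
  val=30, y=-3, a=18

Final answer: -3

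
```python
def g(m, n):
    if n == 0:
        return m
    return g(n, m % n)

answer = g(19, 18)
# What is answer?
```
Call trace:
g(m=19, n=18)
  g(m=18, n=1)
    g(m=1, n=0)
    -> return 1
  -> return 1
-> return 1

Final answer: 1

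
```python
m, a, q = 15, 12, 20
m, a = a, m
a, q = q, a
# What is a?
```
Trace:
  m=15, a=12, q=20
  m=12, a=15, q=20
  m=12, a=20, q=15

Final answer: 20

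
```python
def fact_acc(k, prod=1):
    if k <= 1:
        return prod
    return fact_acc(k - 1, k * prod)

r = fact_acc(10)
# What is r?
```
Call trace:
fact_acc(k=10, prod=1)
  fact_acc(k=9, prod=10)
    fact_acc(k=8, prod=90)
      fact_acc(k=7, prod=720)
        fact_acc(k=6, prod=5040)
          fact_acc(k=5, prod=30240)
            fact_acc(k=4, prod=151200)
              fact_acc(k=3, prod=604800)
                fact_acc(k=2, prod=1814400)
                  fact_acc(k=1, prod=3628800)
                  -> return 3628800
                -> return 3628800
              -> return 3628800
            -> return 3628800
          -> return 3628800
        -> return 3628800
      -> return 3628800
    -> return 3628800
  -> return 3628800
-> return 3628800

Final answer: 3628800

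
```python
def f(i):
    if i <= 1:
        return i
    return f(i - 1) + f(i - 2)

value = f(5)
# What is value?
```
Call trace (a repeated sub-call is expanded the first time; later identical calls just restate its return value):
f(i=5)
  f(i=4)
    f(i=3)
      f(i=2)
        f(i=1)
        -> return 1
        f(i=0)
        -> return 0
      -> return 1
      f(i=1)
      -> return 1
    -> return 2
    f(i=2) -> return 1  (same call as traced above)
  -> return 3
  f(i=3) -> return 2  (same call as traced above)
-> return 5

Final answer: 5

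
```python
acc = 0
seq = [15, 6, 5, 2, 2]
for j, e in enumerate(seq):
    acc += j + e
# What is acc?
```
Trace:
  acc=0
  acc=15, j=0, e=15
  acc=22, j=1, e=6
  acc=29, j=2, e=5
  acc=34, j=3, e=2
  acc=40, j=4, e=2

Final answer: 40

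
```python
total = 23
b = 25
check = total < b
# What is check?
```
Trace:
  total=23
  total=23, b=25
  total=23, b=25, check=True

Final answer: True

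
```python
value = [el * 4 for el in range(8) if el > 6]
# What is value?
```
Trace:
  el=0
  el=1
  el=2
  el=3
  el=4
  el=5
  el=6
  el=7
  value=[28]

Final answer: [28]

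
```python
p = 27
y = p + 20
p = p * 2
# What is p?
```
Trace:
  p=27
  p=27, y=47
  p=54, y=47

Final answer: 54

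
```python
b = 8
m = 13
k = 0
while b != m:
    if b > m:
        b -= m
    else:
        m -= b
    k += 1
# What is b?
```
Trace:
  b=8
  b=8, m=13
  b=8, m=13, k=0
  b=8, m=5, k=1
  b=3, m=5, k=2
  b=3, m=2, k=3
  b=1, m=2, k=4
  b=1, m=1, k=5

Final answer: 1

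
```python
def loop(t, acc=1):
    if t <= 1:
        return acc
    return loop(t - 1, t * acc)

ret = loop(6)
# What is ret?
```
Call trace:
loop(t=6, acc=1)
  loop(t=5, acc=6)
    loop(t=4, acc=30)
      loop(t=3, acc=120)
        loop(t=2, acc=360)
          loop(t=1, acc=720)
          -> return 720
        -> return 720
      -> return 720
    -> return 720
  -> return 720
-> return 720

Final answer: 720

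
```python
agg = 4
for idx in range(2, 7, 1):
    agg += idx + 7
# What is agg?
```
Trace:
  agg=4
  agg=13, idx=2
  agg=23, idx=3
  agg=34, idx=4
  agg=46, idx=5
  agg=59, idx=6

Final answer: 59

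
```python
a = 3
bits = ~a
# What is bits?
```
Trace:
  a=3
  a=3, bits=-4

Final answer: -4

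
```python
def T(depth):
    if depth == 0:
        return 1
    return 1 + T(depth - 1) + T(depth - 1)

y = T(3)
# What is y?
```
Call trace (a repeated sub-call is expanded the first time; later identical calls just restate its return value):
T(depth=3)
  T(depth=2)
    T(depth=1)
      T(depth=0)
      -> return 1
      T(depth=0)
      -> return 1
    -> return 3
    T(depth=1) -> return 3  (same call as traced above)
  -> return 7
  T(depth=2) -> return 7  (same call as traced above)
-> return 15

Final answer: 15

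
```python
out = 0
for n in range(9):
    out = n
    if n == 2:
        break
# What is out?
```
Trace:
  out=0
  out=0, n=0
  out=1, n=1
  out=2, n=2

Final answer: 2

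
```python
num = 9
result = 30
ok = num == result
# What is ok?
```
Trace:
  num=9
  num=9, result=30
  num=9, result=30, ok=False

Final answer: False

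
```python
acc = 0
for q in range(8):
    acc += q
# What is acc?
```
Trace:
  acc=0
  acc=0, q=0
  acc=1, q=1
  acc=3, q=2
  acc=6, q=3
  acc=10, q=4
  acc=15, q=5
  acc=21, q=6
  acc=28, q=7

Final answer: 28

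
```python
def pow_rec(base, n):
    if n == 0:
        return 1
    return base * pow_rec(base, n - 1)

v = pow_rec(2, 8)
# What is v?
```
Call trace:
pow_rec(base=2, n=8)
  pow_rec(base=2, n=7)
    pow_rec(base=2, n=6)
      pow_rec(base=2, n=5)
        pow_rec(base=2, n=4)
          pow_rec(base=2, n=3)
            pow_rec(base=2, n=2)
              pow_rec(base=2, n=1)
                pow_rec(base=2, n=0)
                -> return 1
              -> return 2
            -> return 4
          -> return 8
        -> return 16
      -> return 32
    -> return 64
  -> return 128
-> return 256

Final answer: 256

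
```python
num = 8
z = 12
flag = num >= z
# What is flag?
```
Trace:
  num=8
  num=8, z=12
  num=8, z=12, flag=False

Final answer: False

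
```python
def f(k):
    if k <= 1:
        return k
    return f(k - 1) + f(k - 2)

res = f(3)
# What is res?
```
Call trace:
f(k=3)
  f(k=2)
    f(k=1)
    -> return 1
    f(k=0)
    -> return 0
  -> return 1
  f(k=1)
  -> return 1
-> return 2

Final answer: 2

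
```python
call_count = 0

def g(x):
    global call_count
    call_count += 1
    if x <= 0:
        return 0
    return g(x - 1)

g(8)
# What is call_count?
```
Call trace:
g(x=8)
  g(x=7)
    g(x=6)
      g(x=5)
        g(x=4)
          g(x=3)
            g(x=2)
              g(x=1)
                g(x=0)
                -> return 0
              -> return 0
            -> return 0
          -> return 0
        -> return 0
      -> return 0
    -> return 0
  -> return 0
-> return 0

call_count is incremented once per call. g is entered once for each x = 8, 7, 6, 5, 4, 3, 2, 1, 0 (the x <= 0 call returns without recursing), i.e. 8 + 1 calls.
call_count = 9

Final answer: 9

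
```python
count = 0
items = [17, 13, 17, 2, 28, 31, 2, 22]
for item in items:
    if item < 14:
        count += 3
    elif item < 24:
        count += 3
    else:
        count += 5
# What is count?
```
Trace:
  count=0
  count=3, item=17
  count=6, item=13
  count=9, item=17
  count=12, item=2
  count=17, item=28
  count=22, item=31
  count=25, item=2
  count=28, item=22

Final answer: 28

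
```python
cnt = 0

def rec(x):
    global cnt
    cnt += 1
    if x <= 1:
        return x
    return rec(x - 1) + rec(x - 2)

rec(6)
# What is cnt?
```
Call trace (a repeated sub-call is expanded the first time; later identical calls just restate its return value):
rec(x=6)
  rec(x=5)
    rec(x=4)
      rec(x=3)
        rec(x=2)
          rec(x=1)
          -> return 1
          rec(x=0)
          -> return 0
        -> return 1
        rec(x=1)
        -> return 1
      -> return 2
      rec(x=2) -> return 1  (same call as traced above)
    -> return 3
    rec(x=3) -> return 2  (same call as traced above)
  -> return 5
  rec(x=4) -> return 3  (same call as traced above)
-> return 8

cnt is incremented once per call, so count the calls in each subtree. Let C(x) = number of calls made by rec(x).
C(0) = C(1) = 1 (base case, no recursion); C(x) = 1 + C(x - 1) + C(x - 2) otherwise.
C(2) = 1 + C(1) + C(0) = 1 + 1 + 1 = 3
C(3) = 1 + C(2) + C(1) = 1 + 3 + 1 = 5
C(4) = 1 + C(3) + C(2) = 1 + 5 + 3 = 9
C(5) = 1 + C(4) + C(3) = 1 + 9 + 5 = 15
C(6) = 1 + C(5) + C(4) = 1 + 15 + 9 = 25
cnt = C(6) = 25

Final answer: 25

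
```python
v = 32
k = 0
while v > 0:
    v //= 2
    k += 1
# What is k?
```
Trace:
  v=32
  v=32, k=0
  v=16, k=1
  v=8, k=2
  v=4, k=3
  v=2, k=4
  v=1, k=5
  v=0, k=6

Final answer: 6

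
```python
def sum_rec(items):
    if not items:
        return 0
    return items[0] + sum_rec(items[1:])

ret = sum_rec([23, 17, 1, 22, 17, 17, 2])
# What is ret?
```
Call trace:
sum_rec(items=[23, 17, 1, 22, 17, 17, 2])
  sum_rec(items=[17, 1, 22, 17, 17, 2])
    sum_rec(items=[1, 22, 17, 17, 2])
      sum_rec(items=[22, 17, 17, 2])
        sum_rec(items=[17, 17, 2])
          sum_rec(items=[17, 2])
            sum_rec(items=[2])
              sum_rec(items=[])
              -> return 0
            -> return 2
          -> return 19
        -> return 36
      -> return 58
    -> return 59
  -> return 76
-> return 99

Final answer: 99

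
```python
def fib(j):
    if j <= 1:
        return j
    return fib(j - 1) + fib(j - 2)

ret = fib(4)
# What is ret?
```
Call trace (a repeated sub-call is expanded the first time; later identical calls just restate its return value):
fib(j=4)
  fib(j=3)
    fib(j=2)
      fib(j=1)
      -> return 1
      fib(j=0)
      -> return 0
    -> return 1
    fib(j=1)
    -> return 1
  -> return 2
  fib(j=2) -> return 1  (same call as traced above)
-> return 3

Final answer: 3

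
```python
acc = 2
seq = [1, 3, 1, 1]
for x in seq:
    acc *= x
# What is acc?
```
Trace:
  acc=2
  acc=2, x=1
  acc=6, x=3
  acc=6, x=1
  acc=6, x=1

Final answer: 6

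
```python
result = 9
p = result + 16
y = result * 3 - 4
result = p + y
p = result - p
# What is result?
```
Trace:
  result=9
  result=9, p=25
  result=9, p=25, y=23
  result=48, p=25, y=23
  result=48, p=23, y=23

Final answer: 48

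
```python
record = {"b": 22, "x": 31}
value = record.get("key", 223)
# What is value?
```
Trace:
  record={'b': 22, 'x': 31}
  record={'b': 22, 'x': 31}, value=223

Final answer: 223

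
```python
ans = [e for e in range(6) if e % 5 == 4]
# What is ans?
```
Trace:
  e=0
  e=1
  e=2
  e=3
  e=4
  e=5
  ans=[4]

Final answer: [4]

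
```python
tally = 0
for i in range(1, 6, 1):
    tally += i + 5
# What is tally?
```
Trace:
  tally=0
  tally=6, i=1
  tally=13, i=2
  tally=21, i=3
  tally=30, i=4
  tally=40, i=5

Final answer: 40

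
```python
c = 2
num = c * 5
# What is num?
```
Trace:
  c=2
  c=2, num=10

Final answer: 10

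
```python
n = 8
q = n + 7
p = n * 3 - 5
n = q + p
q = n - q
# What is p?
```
Trace:
  n=8
  n=8, q=15
  n=8, q=15, p=19
  n=34, q=15, p=19
  n=34, q=19, p=19

Final answer: 19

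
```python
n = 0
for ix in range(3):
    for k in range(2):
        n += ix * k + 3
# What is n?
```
Trace:
  n=0
  n=3, ix=0, k=0
  n=6, ix=0, k=1
  n=9, ix=1, k=0
  n=13, ix=1, k=1
  n=16, ix=2, k=0
  n=21, ix=2, k=1

Final answer: 21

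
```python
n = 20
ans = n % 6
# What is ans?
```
Trace:
  n=20
  n=20, ans=2

Final answer: 2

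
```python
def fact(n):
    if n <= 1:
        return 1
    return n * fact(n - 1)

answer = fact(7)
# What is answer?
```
Call trace:
fact(n=7)
  fact(n=6)
    fact(n=5)
      fact(n=4)
        fact(n=3)
          fact(n=2)
            fact(n=1)
            -> return 1
          -> return 2
        -> return 6
      -> return 24
    -> return 120
  -> return 720
-> return 5040

Final answer: 5040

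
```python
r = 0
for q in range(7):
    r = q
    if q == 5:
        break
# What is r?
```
Trace:
  r=0
  r=0, q=0
  r=1, q=1
  r=2, q=2
  r=3, q=3
  r=4, q=4
  r=5, q=5

Final answer: 5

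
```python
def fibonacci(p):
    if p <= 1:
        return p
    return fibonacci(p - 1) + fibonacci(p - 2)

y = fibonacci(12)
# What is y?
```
Call trace (a repeated sub-call is expanded the first time; later identical calls just restate its return value):
fibonacci(p=12)
  fibonacci(p=11)
    fibonacci(p=10)
      fibonacci(p=9)
        fibonacci(p=8)
          fibonacci(p=7)
            fibonacci(p=6)
              fibonacci(p=5)
                fibonacci(p=4)
                  fibonacci(p=3)
                    fibonacci(p=2)
                      fibonacci(p=1)
                      -> return 1
                      fibonacci(p=0)
                      -> return 0
                    -> return 1
                    fibonacci(p=1)
                    -> return 1
                  -> return 2
                  fibonacci(p=2) -> return 1  (same call as traced above)
                -> return 3
                fibonacci(p=3) -> return 2  (same call as traced above)
              -> return 5
              fibonacci(p=4) -> return 3  (same call as traced above)
            -> return 8
            fibonacci(p=5) -> return 5  (same call as traced above)
          -> return 13
          fibonacci(p=6) -> return 8  (same call as traced above)
        -> return 21
        fibonacci(p=7) -> return 13  (same call as traced above)
      -> return 34
      fibonacci(p=8) -> return 21  (same call as traced above)
    -> return 55
    fibonacci(p=9) -> return 34  (same call as traced above)
  -> return 89
  fibonacci(p=10) -> return 55  (same call as traced above)
-> return 144

Final answer: 144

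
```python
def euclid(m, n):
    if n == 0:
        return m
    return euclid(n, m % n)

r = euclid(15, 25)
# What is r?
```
Call trace:
euclid(m=15, n=25)
  euclid(m=25, n=15)
    euclid(m=15, n=10)
      euclid(m=10, n=5)
        euclid(m=5, n=0)
        -> return 5
      -> return 5
    -> return 5
  -> return 5
-> return 5

Final answer: 5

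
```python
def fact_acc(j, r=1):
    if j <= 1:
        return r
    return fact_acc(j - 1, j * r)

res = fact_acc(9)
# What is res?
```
Call trace:
fact_acc(j=9, r=1)
  fact_acc(j=8, r=9)
    fact_acc(j=7, r=72)
      fact_acc(j=6, r=504)
        fact_acc(j=5, r=3024)
          fact_acc(j=4, r=15120)
            fact_acc(j=3, r=60480)
              fact_acc(j=2, r=181440)
                fact_acc(j=1, r=362880)
                -> return 362880
              -> return 362880
            -> return 362880
          -> return 362880
        -> return 362880
      -> return 362880
    -> return 362880
  -> return 362880
-> return 362880

Final answer: 362880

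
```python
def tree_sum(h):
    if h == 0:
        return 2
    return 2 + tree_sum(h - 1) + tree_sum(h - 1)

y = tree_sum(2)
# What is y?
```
Call trace (a repeated sub-call is expanded the first time; later identical calls just restate its return value):
tree_sum(h=2)
  tree_sum(h=1)
    tree_sum(h=0)
    -> return 2
    tree_sum(h=0)
    -> return 2
  -> return 6
  tree_sum(h=1) -> return 6  (same call as traced above)
-> return 14

Final answer: 14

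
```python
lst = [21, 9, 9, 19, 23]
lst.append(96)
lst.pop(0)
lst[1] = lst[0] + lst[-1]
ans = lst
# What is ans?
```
Trace:
  lst=[21, 9, 9, 19, 23]
  lst=[21, 9, 9, 19, 23, 96]
  lst=[9, 9, 19, 23, 96]
  lst=[9, 105, 19, 23, 96]
  lst=[9, 105, 19, 23, 96], ans=[9, 105, 19, 23, 96]

Final answer: [9, 105, 19, 23, 96]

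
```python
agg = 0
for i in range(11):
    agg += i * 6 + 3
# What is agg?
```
Trace:
  agg=0
  agg=3, i=0
  agg=12, i=1
  agg=27, i=2
  agg=48, i=3
  agg=75, i=4
  agg=108, i=5
  agg=147, i=6
  agg=192, i=7
  agg=243, i=8
  agg=300, i=9
  agg=363, i=10

Final answer: 363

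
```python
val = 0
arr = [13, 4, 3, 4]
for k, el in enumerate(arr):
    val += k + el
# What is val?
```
Trace:
  val=0
  val=13, k=0, el=13
  val=18, k=1, el=4
  val=23, k=2, el=3
  val=30, k=3, el=4

Final answer: 30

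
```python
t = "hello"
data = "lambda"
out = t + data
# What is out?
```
Trace:
  t='hello'
  t='hello', data='lambda'
  t='hello', data='lambda', out='hellolambda'

Final answer: 'hellolambda'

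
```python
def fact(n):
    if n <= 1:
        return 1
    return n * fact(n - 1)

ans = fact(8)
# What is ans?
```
Call trace:
fact(n=8)
  fact(n=7)
    fact(n=6)
      fact(n=5)
        fact(n=4)
          fact(n=3)
            fact(n=2)
              fact(n=1)
              -> return 1
            -> return 2
          -> return 6
        -> return 24
      -> return 120
    -> return 720
  -> return 5040
-> return 40320

Final answer: 40320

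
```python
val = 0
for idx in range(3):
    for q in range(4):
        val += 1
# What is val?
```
Trace:
  val=0
  val=1, idx=0, q=0
  val=2, idx=0, q=1
  val=3, idx=0, q=2
  val=4, idx=0, q=3
  val=5, idx=1, q=0
  val=6, idx=1, q=1
  val=7, idx=1, q=2
  val=8, idx=1, q=3
  val=9, idx=2, q=0
  val=10, idx=2, q=1
  val=11, idx=2, q=2
  val=12, idx=2, q=3

Final answer: 12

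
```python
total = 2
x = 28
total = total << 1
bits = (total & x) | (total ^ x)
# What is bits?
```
Trace:
  total=2
  total=2, x=28
  total=4, x=28
  total=4, x=28, bits=28

Final answer: 28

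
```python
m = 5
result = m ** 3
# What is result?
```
Trace:
  m=5
  m=5, result=125

Final answer: 125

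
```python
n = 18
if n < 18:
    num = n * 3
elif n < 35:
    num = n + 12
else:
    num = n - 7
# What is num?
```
Trace:
  n=18
  n=18, num=30

Final answer: 30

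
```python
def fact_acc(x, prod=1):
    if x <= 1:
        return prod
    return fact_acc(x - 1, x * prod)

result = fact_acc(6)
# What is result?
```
Call trace:
fact_acc(x=6, prod=1)
  fact_acc(x=5, prod=6)
    fact_acc(x=4, prod=30)
      fact_acc(x=3, prod=120)
        fact_acc(x=2, prod=360)
          fact_acc(x=1, prod=720)
          -> return 720
        -> return 720
      -> return 720
    -> return 720
  -> return 720
-> return 720

Final answer: 720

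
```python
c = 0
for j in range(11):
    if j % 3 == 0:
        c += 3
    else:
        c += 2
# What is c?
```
Trace:
  c=0
  c=3, j=0
  c=5, j=1
  c=7, j=2
  c=10, j=3
  c=12, j=4
  c=14, j=5
  c=17, j=6
  c=19, j=7
  c=21, j=8
  c=24, j=9
  c=26, j=10

Final answer: 26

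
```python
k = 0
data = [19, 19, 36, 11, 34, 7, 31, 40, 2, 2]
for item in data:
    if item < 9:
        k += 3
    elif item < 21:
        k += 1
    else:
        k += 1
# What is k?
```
Trace:
  k=0
  k=1, item=19
  k=2, item=19
  k=3, item=36
  k=4, item=11
  k=5, item=34
  k=8, item=7
  k=9, item=31
  k=10, item=40
  k=13, item=2
  k=16, item=2

Final answer: 16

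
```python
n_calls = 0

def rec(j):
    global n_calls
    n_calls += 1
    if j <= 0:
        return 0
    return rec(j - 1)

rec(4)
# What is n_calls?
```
Call trace:
rec(j=4)
  rec(j=3)
    rec(j=2)
      rec(j=1)
        rec(j=0)
        -> return 0
      -> return 0
    -> return 0
  -> return 0
-> return 0

n_calls is incremented once per call. rec is entered once for each j = 4, 3, 2, 1, 0 (the j <= 0 call returns without recursing), i.e. 4 + 1 calls.
n_calls = 5

Final answer: 5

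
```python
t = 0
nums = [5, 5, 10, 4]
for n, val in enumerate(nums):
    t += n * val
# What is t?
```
Trace:
  t=0
  t=0, n=0, val=5
  t=5, n=1, val=5
  t=25, n=2, val=10
  t=37, n=3, val=4

Final answer: 37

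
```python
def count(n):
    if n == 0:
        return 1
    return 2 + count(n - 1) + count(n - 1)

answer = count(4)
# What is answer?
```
Call trace (a repeated sub-call is expanded the first time; later identical calls just restate its return value):
count(n=4)
  count(n=3)
    count(n=2)
      count(n=1)
        count(n=0)
        -> return 1
        count(n=0)
        -> return 1
      -> return 4
      count(n=1) -> return 4  (same call as traced above)
    -> return 10
    count(n=2) -> return 10  (same call as traced above)
  -> return 22
  count(n=3) -> return 22  (same call as traced above)
-> return 46

Final answer: 46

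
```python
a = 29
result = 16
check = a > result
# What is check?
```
Trace:
  a=29
  a=29, result=16
  a=29, result=16, check=True

Final answer: True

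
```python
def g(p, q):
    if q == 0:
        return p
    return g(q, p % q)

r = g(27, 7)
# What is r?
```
Call trace:
g(p=27, q=7)
  g(p=7, q=6)
    g(p=6, q=1)
      g(p=1, q=0)
      -> return 1
    -> return 1
  -> return 1
-> return 1

Final answer: 1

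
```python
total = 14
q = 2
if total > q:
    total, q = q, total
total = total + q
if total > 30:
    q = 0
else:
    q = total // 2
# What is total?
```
Trace:
  total=14
  total=14, q=2
  total=2, q=14
  total=16, q=14
  total=16, q=8

Final answer: 16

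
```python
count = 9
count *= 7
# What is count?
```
Trace:
  count=9
  count=63

Final answer: 63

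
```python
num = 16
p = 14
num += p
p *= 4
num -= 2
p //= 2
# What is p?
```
Trace:
  num=16
  num=16, p=14
  num=30, p=14
  num=30, p=56
  num=28, p=56
  num=28, p=28

Final answer: 28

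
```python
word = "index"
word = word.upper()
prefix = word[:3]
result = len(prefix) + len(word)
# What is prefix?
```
Trace:
  word='index'
  word='INDEX'
  word='INDEX', prefix='IND'
  word='INDEX', prefix='IND', result=8

Final answer: 'IND'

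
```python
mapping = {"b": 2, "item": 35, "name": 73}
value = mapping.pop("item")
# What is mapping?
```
Trace:
  mapping={'b': 2, 'item': 35, 'name': 73}
  mapping={'b': 2, 'name': 73}, value=35

Final answer: {'b': 2, 'name': 73}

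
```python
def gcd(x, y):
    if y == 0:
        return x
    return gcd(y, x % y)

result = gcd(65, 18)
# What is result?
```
Call trace:
gcd(x=65, y=18)
  gcd(x=18, y=11)
    gcd(x=11, y=7)
      gcd(x=7, y=4)
        gcd(x=4, y=3)
          gcd(x=3, y=1)
            gcd(x=1, y=0)
            -> return 1
          -> return 1
        -> return 1
      -> return 1
    -> return 1
  -> return 1
-> return 1

Final answer: 1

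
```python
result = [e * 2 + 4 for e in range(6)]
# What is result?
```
Trace:
  e=0
  e=1
  e=2
  e=3
  e=4
  e=5
  result=[4, 6, 8, 10, 12, 14]

Final answer: [4, 6, 8, 10, 12, 14]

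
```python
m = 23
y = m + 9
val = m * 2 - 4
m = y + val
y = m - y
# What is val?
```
Trace:
  m=23
  m=23, y=32
  m=23, y=32, val=42
  m=74, y=32, val=42
  m=74, y=42, val=42

Final answer: 42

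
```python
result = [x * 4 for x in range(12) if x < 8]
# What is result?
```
Trace:
  x=0
  x=1
  x=2
  x=3
  x=4
  x=5
  x=6
  x=7
  x=8
  x=9
  x=10
  x=11
  result=[0, 4, 8, 12, 16, 20, 24, 28]

Final answer: [0, 4, 8, 12, 16, 20, 24, 28]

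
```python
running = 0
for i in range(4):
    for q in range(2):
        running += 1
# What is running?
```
Trace:
  running=0
  running=1, i=0, q=0
  running=2, i=0, q=1
  running=3, i=1, q=0
  running=4, i=1, q=1
  running=5, i=2, q=0
  running=6, i=2, q=1
  running=7, i=3, q=0
  running=8, i=3, q=1

Final answer: 8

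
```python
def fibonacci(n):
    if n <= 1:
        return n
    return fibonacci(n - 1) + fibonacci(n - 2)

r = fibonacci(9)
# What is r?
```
Call trace (a repeated sub-call is expanded the first time; later identical calls just restate its return value):
fibonacci(n=9)
  fibonacci(n=8)
    fibonacci(n=7)
      fibonacci(n=6)
        fibonacci(n=5)
          fibonacci(n=4)
            fibonacci(n=3)
              fibonacci(n=2)
                fibonacci(n=1)
                -> return 1
                fibonacci(n=0)
                -> return 0
              -> return 1
              fibonacci(n=1)
              -> return 1
            -> return 2
            fibonacci(n=2) -> return 1  (same call as traced above)
          -> return 3
          fibonacci(n=3) -> return 2  (same call as traced above)
        -> return 5
        fibonacci(n=4) -> return 3  (same call as traced above)
      -> return 8
      fibonacci(n=5) -> return 5  (same call as traced above)
    -> return 13
    fibonacci(n=6) -> return 8  (same call as traced above)
  -> return 21
  fibonacci(n=7) -> return 13  (same call as traced above)
-> return 34

Final answer: 34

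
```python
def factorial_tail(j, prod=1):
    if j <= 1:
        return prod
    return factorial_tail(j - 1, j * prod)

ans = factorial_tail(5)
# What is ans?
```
Call trace:
factorial_tail(j=5, prod=1)
  factorial_tail(j=4, prod=5)
    factorial_tail(j=3, prod=20)
      factorial_tail(j=2, prod=60)
        factorial_tail(j=1, prod=120)
        -> return 120
      -> return 120
    -> return 120
  -> return 120
-> return 120

Final answer: 120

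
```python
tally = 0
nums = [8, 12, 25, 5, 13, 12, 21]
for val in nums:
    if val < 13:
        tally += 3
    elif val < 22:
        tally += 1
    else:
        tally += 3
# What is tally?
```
Trace:
  tally=0
  tally=3, val=8
  tally=6, val=12
  tally=9, val=25
  tally=12, val=5
  tally=13, val=13
  tally=16, val=12
  tally=17, val=21

Final answer: 17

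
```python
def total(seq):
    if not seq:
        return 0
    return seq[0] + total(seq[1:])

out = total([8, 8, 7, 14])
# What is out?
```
Call trace:
total(seq=[8, 8, 7, 14])
  total(seq=[8, 7, 14])
    total(seq=[7, 14])
      total(seq=[14])
        total(seq=[])
        -> return 0
      -> return 14
    -> return 21
  -> return 29
-> return 37

Final answer: 37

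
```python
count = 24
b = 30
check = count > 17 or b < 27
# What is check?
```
Trace:
  count=24
  count=24, b=30
  count=24, b=30, check=True

Final answer: True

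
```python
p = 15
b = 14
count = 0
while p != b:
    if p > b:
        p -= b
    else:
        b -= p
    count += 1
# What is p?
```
Trace:
  p=15
  p=15, b=14
  p=15, b=14, count=0
  p=1, b=14, count=1
  p=1, b=13, count=2
  p=1, b=12, count=3
  p=1, b=11, count=4
  p=1, b=10, count=5
  p=1, b=9, count=6
  p=1, b=8, count=7
  p=1, b=7, count=8
  p=1, b=6, count=9
  p=1, b=5, count=10
  p=1, b=4, count=11
  p=1, b=3, count=12
  p=1, b=2, count=13
  p=1, b=1, count=14

Final answer: 1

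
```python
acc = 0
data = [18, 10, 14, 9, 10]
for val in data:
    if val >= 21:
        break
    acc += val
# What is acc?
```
Trace:
  acc=0
  acc=18, val=18
  acc=28, val=10
  acc=42, val=14
  acc=51, val=9
  acc=61, val=10

Final answer: 61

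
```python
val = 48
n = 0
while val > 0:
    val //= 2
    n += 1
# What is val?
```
Trace:
  val=48
  val=48, n=0
  val=24, n=1
  val=12, n=2
  val=6, n=3
  val=3, n=4
  val=1, n=5
  val=0, n=6

Final answer: 0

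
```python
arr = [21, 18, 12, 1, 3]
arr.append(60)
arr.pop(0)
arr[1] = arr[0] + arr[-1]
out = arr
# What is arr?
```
Trace:
  arr=[21, 18, 12, 1, 3]
  arr=[21, 18, 12, 1, 3, 60]
  arr=[18, 12, 1, 3, 60]
  arr=[18, 78, 1, 3, 60]
  arr=[18, 78, 1, 3, 60], out=[18, 78, 1, 3, 60]

Final answer: [18, 78, 1, 3, 60]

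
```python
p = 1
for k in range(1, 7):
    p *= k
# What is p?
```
Trace:
  p=1
  p=1, k=1
  p=2, k=2
  p=6, k=3
  p=24, k=4
  p=120, k=5
  p=720, k=6

Final answer: 720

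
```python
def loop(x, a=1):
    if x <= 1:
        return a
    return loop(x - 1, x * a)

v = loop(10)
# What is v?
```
Call trace:
loop(x=10, a=1)
  loop(x=9, a=10)
    loop(x=8, a=90)
      loop(x=7, a=720)
        loop(x=6, a=5040)
          loop(x=5, a=30240)
            loop(x=4, a=151200)
              loop(x=3, a=604800)
                loop(x=2, a=1814400)
                  loop(x=1, a=3628800)
                  -> return 3628800
                -> return 3628800
              -> return 3628800
            -> return 3628800
          -> return 3628800
        -> return 3628800
      -> return 3628800
    -> return 3628800
  -> return 3628800
-> return 3628800

Final answer: 3628800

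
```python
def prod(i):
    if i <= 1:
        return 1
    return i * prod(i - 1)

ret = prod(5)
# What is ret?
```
Call trace:
prod(i=5)
  prod(i=4)
    prod(i=3)
      prod(i=2)
        prod(i=1)
        -> return 1
      -> return 2
    -> return 6
  -> return 24
-> return 120

Final answer: 120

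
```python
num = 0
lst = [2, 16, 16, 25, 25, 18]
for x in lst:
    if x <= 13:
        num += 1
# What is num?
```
Trace:
  num=0
  num=1, x=2
  num=1, x=16
  num=1, x=16
  num=1, x=25
  num=1, x=25
  num=1, x=18

Final answer: 1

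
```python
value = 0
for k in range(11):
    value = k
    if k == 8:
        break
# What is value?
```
Trace:
  value=0
  value=0, k=0
  value=1, k=1
  value=2, k=2
  value=3, k=3
  value=4, k=4
  value=5, k=5
  value=6, k=6
  value=7, k=7
  value=8, k=8

Final answer: 8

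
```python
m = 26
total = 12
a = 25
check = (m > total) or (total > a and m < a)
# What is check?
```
Trace:
  m=26
  m=26, total=12
  m=26, total=12, a=25
  m=26, total=12, a=25, check=True

Final answer: True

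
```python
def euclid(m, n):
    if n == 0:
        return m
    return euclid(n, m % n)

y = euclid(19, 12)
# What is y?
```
Call trace:
euclid(m=19, n=12)
  euclid(m=12, n=7)
    euclid(m=7, n=5)
      euclid(m=5, n=2)
        euclid(m=2, n=1)
          euclid(m=1, n=0)
          -> return 1
        -> return 1
      -> return 1
    -> return 1
  -> return 1
-> return 1

Final answer: 1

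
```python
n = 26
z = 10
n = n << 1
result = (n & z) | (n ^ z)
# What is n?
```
Trace:
  n=26
  n=26, z=10
  n=52, z=10
  n=52, z=10, result=62

Final answer: 52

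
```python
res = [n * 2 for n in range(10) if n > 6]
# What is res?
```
Trace:
  n=0
  n=1
  n=2
  n=3
  n=4
  n=5
  n=6
  n=7
  n=8
  n=9
  res=[14, 16, 18]

Final answer: [14, 16, 18]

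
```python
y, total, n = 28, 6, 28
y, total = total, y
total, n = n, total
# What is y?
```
Trace:
  y=28, total=6, n=28
  y=6, total=28, n=28
  y=6, total=28, n=28

Final answer: 6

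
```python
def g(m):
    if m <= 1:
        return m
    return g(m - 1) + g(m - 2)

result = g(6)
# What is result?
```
Call trace (a repeated sub-call is expanded the first time; later identical calls just restate its return value):
g(m=6)
  g(m=5)
    g(m=4)
      g(m=3)
        g(m=2)
          g(m=1)
          -> return 1
          g(m=0)
          -> return 0
        -> return 1
        g(m=1)
        -> return 1
      -> return 2
      g(m=2) -> return 1  (same call as traced above)
    -> return 3
    g(m=3) -> return 2  (same call as traced above)
  -> return 5
  g(m=4) -> return 3  (same call as traced above)
-> return 8

Final answer: 8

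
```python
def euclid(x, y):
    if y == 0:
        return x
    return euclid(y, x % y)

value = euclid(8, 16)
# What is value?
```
Call trace:
euclid(x=8, y=16)
  euclid(x=16, y=8)
    euclid(x=8, y=0)
    -> return 8
  -> return 8
-> return 8

Final answer: 8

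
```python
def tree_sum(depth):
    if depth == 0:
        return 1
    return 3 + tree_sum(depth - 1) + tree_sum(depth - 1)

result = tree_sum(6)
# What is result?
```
Call trace (a repeated sub-call is expanded the first time; later identical calls just restate its return value):
tree_sum(depth=6)
  tree_sum(depth=5)
    tree_sum(depth=4)
      tree_sum(depth=3)
        tree_sum(depth=2)
          tree_sum(depth=1)
            tree_sum(depth=0)
            -> return 1
            tree_sum(depth=0)
            -> return 1
          -> return 5
          tree_sum(depth=1) -> return 5  (same call as traced above)
        -> return 13
        tree_sum(depth=2) -> return 13  (same call as traced above)
      -> return 29
      tree_sum(depth=3) -> return 29  (same call as traced above)
    -> return 61
    tree_sum(depth=4) -> return 61  (same call as traced above)
  -> return 125
  tree_sum(depth=5) -> return 125  (same call as traced above)
-> return 253

Final answer: 253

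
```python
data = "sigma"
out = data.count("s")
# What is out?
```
Trace:
  data='sigma'
  data='sigma', out=1

Final answer: 1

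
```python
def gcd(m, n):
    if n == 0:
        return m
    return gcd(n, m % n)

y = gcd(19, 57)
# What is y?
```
Call trace:
gcd(m=19, n=57)
  gcd(m=57, n=19)
    gcd(m=19, n=0)
    -> return 19
  -> return 19
-> return 19

Final answer: 19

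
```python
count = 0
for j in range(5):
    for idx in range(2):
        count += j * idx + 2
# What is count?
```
Trace:
  count=0
  count=2, j=0, idx=0
  count=4, j=0, idx=1
  count=6, j=1, idx=0
  count=9, j=1, idx=1
  count=11, j=2, idx=0
  count=15, j=2, idx=1
  count=17, j=3, idx=0
  count=22, j=3, idx=1
  count=24, j=4, idx=0
  count=30, j=4, idx=1

Final answer: 30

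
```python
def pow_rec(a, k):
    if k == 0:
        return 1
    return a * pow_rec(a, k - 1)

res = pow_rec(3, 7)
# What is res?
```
Call trace:
pow_rec(a=3, k=7)
  pow_rec(a=3, k=6)
    pow_rec(a=3, k=5)
      pow_rec(a=3, k=4)
        pow_rec(a=3, k=3)
          pow_rec(a=3, k=2)
            pow_rec(a=3, k=1)
              pow_rec(a=3, k=0)
              -> return 1
            -> return 3
          -> return 9
        -> return 27
      -> return 81
    -> return 243
  -> return 729
-> return 2187

Final answer: 2187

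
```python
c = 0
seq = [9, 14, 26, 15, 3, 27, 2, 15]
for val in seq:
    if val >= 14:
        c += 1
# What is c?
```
Trace:
  c=0
  c=0, val=9
  c=1, val=14
  c=2, val=26
  c=3, val=15
  c=3, val=3
  c=4, val=27
  c=4, val=2
  c=5, val=15

Final answer: 5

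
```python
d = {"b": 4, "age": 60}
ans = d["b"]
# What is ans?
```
Trace:
  d={'b': 4, 'age': 60}
  d={'b': 4, 'age': 60}, ans=4

Final answer: 4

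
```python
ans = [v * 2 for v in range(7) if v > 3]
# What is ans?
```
Trace:
  v=0
  v=1
  v=2
  v=3
  v=4
  v=5
  v=6
  ans=[8, 10, 12]

Final answer: [8, 10, 12]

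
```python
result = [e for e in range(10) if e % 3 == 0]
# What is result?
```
Trace:
  e=0
  e=1
  e=2
  e=3
  e=4
  e=5
  e=6
  e=7
  e=8
  e=9
  result=[0, 3, 6, 9]

Final answer: [0, 3, 6, 9]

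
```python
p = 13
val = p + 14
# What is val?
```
Trace:
  p=13
  p=13, val=27

Final answer: 27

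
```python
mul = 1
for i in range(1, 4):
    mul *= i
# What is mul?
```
Trace:
  mul=1
  mul=1, i=1
  mul=2, i=2
  mul=6, i=3

Final answer: 6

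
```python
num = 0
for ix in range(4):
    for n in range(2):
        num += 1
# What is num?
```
Trace:
  num=0
  num=1, ix=0, n=0
  num=2, ix=0, n=1
  num=3, ix=1, n=0
  num=4, ix=1, n=1
  num=5, ix=2, n=0
  num=6, ix=2, n=1
  num=7, ix=3, n=0
  num=8, ix=3, n=1

Final answer: 8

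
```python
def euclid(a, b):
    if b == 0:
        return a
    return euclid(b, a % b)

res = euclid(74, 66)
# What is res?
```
Call trace:
euclid(a=74, b=66)
  euclid(a=66, b=8)
    euclid(a=8, b=2)
      euclid(a=2, b=0)
      -> return 2
    -> return 2
  -> return 2
-> return 2

Final answer: 2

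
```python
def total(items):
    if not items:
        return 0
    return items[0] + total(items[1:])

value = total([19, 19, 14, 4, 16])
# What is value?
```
Call trace:
total(items=[19, 19, 14, 4, 16])
  total(items=[19, 14, 4, 16])
    total(items=[14, 4, 16])
      total(items=[4, 16])
        total(items=[16])
          total(items=[])
          -> return 0
        -> return 16
      -> return 20
    -> return 34
  -> return 53
-> return 72

Final answer: 72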